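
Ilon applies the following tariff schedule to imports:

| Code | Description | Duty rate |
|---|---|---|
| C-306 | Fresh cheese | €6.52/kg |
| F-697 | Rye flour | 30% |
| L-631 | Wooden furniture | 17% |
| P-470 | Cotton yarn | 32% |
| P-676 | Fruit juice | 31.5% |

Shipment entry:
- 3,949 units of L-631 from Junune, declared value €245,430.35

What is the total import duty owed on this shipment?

Line 1 (L-631, Junune, 3,949 units, €245,430.35):
Base rate for L-631 is 17%.
Duty = €245,430.35 × 17% = €41,723.16.

€41,723.16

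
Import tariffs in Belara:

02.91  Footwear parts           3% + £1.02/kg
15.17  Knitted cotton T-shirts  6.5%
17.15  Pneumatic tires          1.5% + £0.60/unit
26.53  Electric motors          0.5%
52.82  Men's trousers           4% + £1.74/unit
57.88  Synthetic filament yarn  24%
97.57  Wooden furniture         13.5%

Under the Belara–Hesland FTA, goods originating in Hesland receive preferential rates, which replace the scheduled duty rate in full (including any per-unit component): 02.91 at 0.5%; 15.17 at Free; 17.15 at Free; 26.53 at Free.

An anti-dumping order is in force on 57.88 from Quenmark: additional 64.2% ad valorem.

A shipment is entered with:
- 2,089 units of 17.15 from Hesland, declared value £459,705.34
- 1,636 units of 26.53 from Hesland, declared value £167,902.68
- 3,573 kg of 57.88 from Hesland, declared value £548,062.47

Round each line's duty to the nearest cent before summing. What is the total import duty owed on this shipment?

Line 1 (17.15, Hesland, 2,089 units, £459,705.34):
Base rate for 17.15 is 1.5% + £0.60/unit.
Origin Hesland qualifies under the Belara–Hesland agreement and 17.15 is covered: preferential rate Free applies instead.
Duty = £459,705.34 × 0% = £0.00.
Line 2 (26.53, Hesland, 1,636 units, £167,902.68):
Base rate for 26.53 is 0.5%.
Origin Hesland qualifies under the Belara–Hesland agreement and 26.53 is covered: preferential rate Free applies instead.
Duty = £167,902.68 × 0% = £0.00.
Line 3 (57.88, Hesland, 3,573 kg, £548,062.47):
Base rate for 57.88 is 24%.
Origin Hesland is the FTA partner but 57.88 is not on the preference list; base rate stands.
The additional-duty order on 57.88 targets Quenmark, not Hesland; it does not apply.
Duty = £548,062.47 × 24% = £131,534.99.
Total = £0.00 + £0.00 + £131,534.99 = £131,534.99.

£131,534.99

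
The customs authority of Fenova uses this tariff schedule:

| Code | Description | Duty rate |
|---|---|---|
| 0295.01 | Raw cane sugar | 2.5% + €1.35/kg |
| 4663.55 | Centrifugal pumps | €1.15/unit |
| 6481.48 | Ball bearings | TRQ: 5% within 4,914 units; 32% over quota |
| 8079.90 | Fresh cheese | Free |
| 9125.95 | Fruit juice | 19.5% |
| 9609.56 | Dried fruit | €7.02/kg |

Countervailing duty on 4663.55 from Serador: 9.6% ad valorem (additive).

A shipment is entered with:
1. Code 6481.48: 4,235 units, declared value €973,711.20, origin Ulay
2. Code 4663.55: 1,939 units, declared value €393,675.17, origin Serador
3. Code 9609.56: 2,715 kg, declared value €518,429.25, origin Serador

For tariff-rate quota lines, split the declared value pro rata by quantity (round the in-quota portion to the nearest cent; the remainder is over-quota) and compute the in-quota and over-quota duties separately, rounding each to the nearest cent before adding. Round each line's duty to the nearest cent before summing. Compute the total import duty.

Line 1 (6481.48, Ulay, 4,235 units, €973,711.20):
Code 6481.48 is under a tariff-rate quota (threshold 4,914 units). Quantity 4,235 units is within the quota, so the in-quota rate 5% applies to the full value.
Duty = €973,711.20 × 5% = €48,685.56.
Line 2 (4663.55, Serador, 1,939 units, €393,675.17):
Base rate for 4663.55 is €1.15/unit.
Additional duty on 4663.55 from Serador: +9.6% ad valorem. Applied ad valorem rate = 9.6%.
Duty = €393,675.17 × 9.6% + 1,939 × €1.15 = €40,022.67.
Line 3 (9609.56, Serador, 2,715 kg, €518,429.25):
Base rate for 9609.56 is €7.02/kg.
Duty = 2,715 × €7.02 = €19,059.30.
Total = €48,685.56 + €40,022.67 + €19,059.30 = €107,767.53.

€107,767.53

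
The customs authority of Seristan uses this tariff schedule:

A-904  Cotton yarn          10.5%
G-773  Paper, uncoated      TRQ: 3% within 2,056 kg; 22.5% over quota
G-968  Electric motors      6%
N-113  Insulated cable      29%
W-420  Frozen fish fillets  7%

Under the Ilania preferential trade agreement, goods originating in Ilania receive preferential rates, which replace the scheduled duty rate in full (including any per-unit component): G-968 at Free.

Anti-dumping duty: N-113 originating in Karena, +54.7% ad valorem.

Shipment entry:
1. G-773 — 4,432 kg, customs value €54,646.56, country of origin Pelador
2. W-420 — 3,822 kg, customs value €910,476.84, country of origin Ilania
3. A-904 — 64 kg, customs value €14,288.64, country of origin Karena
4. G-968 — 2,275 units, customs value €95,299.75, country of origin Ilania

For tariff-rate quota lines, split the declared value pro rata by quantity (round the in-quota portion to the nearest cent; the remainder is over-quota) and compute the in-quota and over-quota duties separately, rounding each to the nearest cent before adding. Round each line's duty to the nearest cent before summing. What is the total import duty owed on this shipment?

€72,585.82

Line 1 (G-773, Pelador, 4,432 kg, €54,646.56):
Code G-773 is under a tariff-rate quota (threshold 2,056 kg). In-quota: 2,056 kg at 3%; over-quota: 2,376 kg at 22.5%.
Pro-rata value split: in-quota = €54,646.56 × 2,056/4,432 = €25,350.48; over-quota = €54,646.56 − €25,350.48 = €29,296.08.
In-quota duty = €25,350.48 × 3% = €760.51. Over-quota duty = €29,296.08 × 22.5% = €6,591.62.
Line duty = €760.51 + €6,591.62 = €7,352.13.
Line 2 (W-420, Ilania, 3,822 kg, €910,476.84):
Base rate for W-420 is 7%.
Origin Ilania is the FTA partner but W-420 is not on the preference list; base rate stands.
Duty = €910,476.84 × 7% = €63,733.38.
Line 3 (A-904, Karena, 64 kg, €14,288.64):
Base rate for A-904 is 10.5%.
Duty = €14,288.64 × 10.5% = €1,500.31.
Line 4 (G-968, Ilania, 2,275 units, €95,299.75):
Base rate for G-968 is 6%.
Origin Ilania qualifies under the Seristan–Ilania agreement and G-968 is covered: preferential rate Free applies instead.
Duty = €95,299.75 × 0% = €0.00.
Total = €7,352.13 + €63,733.38 + €1,500.31 + €0.00 = €72,585.82.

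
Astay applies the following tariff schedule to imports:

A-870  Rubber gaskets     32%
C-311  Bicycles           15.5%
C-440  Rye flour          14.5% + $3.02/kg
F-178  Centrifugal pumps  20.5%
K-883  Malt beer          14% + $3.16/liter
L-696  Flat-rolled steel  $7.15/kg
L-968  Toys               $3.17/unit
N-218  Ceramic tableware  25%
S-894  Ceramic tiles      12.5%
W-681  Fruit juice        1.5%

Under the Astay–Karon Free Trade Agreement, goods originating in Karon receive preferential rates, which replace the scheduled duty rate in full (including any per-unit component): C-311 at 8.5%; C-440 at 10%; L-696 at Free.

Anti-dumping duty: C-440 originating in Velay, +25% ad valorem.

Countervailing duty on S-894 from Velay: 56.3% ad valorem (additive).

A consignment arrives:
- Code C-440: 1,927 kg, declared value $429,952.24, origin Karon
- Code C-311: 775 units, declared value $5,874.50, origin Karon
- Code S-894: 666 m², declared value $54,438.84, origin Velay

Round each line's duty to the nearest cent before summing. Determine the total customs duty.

$80,948.47

Line 1 (C-440, Karon, 1,927 kg, $429,952.24):
Base rate for C-440 is 14.5% + $3.02/kg.
Origin Karon qualifies under the Astay–Karon agreement and C-440 is covered: preferential rate 10% applies instead.
The additional-duty order on C-440 targets Velay, not Karon; it does not apply.
Duty = $429,952.24 × 10% = $42,995.22.
Line 2 (C-311, Karon, 775 units, $5,874.50):
Base rate for C-311 is 15.5%.
Origin Karon qualifies under the Astay–Karon agreement and C-311 is covered: preferential rate 8.5% applies instead.
Duty = $5,874.50 × 8.5% = $499.33.
Line 3 (S-894, Velay, 666 m², $54,438.84):
Base rate for S-894 is 12.5%.
Additional duty on S-894 from Velay: +56.3%. Applied ad valorem rate: 12.5% + 56.3% = 68.8%.
Duty = $54,438.84 × 68.8% = $37,453.92.
Total = $42,995.22 + $499.33 + $37,453.92 = $80,948.47.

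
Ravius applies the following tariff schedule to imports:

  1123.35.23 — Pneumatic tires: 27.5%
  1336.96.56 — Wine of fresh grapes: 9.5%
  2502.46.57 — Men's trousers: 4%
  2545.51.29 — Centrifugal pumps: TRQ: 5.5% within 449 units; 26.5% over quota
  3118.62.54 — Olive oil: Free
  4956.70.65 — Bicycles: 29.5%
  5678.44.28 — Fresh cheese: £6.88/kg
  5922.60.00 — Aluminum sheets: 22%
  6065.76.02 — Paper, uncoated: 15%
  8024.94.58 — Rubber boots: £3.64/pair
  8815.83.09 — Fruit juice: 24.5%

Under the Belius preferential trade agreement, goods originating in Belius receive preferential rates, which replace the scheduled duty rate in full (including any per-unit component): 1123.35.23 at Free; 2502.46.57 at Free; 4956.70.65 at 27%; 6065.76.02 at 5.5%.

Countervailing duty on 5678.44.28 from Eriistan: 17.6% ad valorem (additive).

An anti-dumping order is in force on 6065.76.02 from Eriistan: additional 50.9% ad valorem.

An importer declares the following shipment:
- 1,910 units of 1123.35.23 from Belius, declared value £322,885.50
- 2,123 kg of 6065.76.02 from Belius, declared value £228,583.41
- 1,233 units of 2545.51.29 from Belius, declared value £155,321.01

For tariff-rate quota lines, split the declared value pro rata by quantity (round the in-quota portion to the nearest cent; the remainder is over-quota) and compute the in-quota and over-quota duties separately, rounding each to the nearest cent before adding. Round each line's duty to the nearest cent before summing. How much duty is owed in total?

£41,854.45

Line 1 (1123.35.23, Belius, 1,910 units, £322,885.50):
Base rate for 1123.35.23 is 27.5%.
Origin Belius qualifies under the Ravius–Belius agreement and 1123.35.23 is covered: preferential rate Free applies instead.
Duty = £322,885.50 × 0% = £0.00.
Line 2 (6065.76.02, Belius, 2,123 kg, £228,583.41):
Base rate for 6065.76.02 is 15%.
Origin Belius qualifies under the Ravius–Belius agreement and 6065.76.02 is covered: preferential rate 5.5% applies instead.
The additional-duty order on 6065.76.02 targets Eriistan, not Belius; it does not apply.
Duty = £228,583.41 × 5.5% = £12,572.09.
Line 3 (2545.51.29, Belius, 1,233 units, £155,321.01):
Code 2545.51.29 is under a tariff-rate quota (threshold 449 units). In-quota: 449 units at 5.5%; over-quota: 784 units at 26.5%.
Pro-rata value split: in-quota = £155,321.01 × 449/1,233 = £56,560.53; over-quota = £155,321.01 − £56,560.53 = £98,760.48.
In-quota duty = £56,560.53 × 5.5% = £3,110.83. Over-quota duty = £98,760.48 × 26.5% = £26,171.53.
Line duty = £3,110.83 + £26,171.53 = £29,282.36.
Total = £0.00 + £12,572.09 + £29,282.36 = £41,854.45.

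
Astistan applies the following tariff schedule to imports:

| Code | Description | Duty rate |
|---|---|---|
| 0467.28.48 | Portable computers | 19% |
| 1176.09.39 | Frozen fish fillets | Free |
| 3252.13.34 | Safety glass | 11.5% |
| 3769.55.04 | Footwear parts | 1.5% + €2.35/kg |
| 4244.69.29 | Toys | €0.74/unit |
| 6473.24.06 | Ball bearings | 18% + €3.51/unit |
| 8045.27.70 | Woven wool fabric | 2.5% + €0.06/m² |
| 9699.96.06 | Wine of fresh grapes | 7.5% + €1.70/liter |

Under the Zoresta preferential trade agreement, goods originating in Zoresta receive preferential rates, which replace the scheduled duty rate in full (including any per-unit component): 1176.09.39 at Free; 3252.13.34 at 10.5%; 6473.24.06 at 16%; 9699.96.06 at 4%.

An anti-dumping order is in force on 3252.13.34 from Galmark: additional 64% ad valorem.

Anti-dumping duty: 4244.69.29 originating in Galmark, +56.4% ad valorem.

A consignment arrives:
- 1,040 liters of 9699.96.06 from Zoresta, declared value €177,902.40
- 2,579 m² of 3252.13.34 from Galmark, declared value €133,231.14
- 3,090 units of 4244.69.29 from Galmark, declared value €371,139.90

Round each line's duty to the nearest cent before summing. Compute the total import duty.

Line 1 (9699.96.06, Zoresta, 1,040 liters, €177,902.40):
Base rate for 9699.96.06 is 7.5% + €1.70/liter.
Origin Zoresta qualifies under the Astistan–Zoresta agreement and 9699.96.06 is covered: preferential rate 4% applies instead.
Duty = €177,902.40 × 4% = €7,116.10.
Line 2 (3252.13.34, Galmark, 2,579 m², €133,231.14):
Base rate for 3252.13.34 is 11.5%.
3252.13.34 has an FTA preferential rate, but origin Galmark is not Zoresta; base rate stands.
Additional duty on 3252.13.34 from Galmark: +64%. Applied ad valorem rate: 11.5% + 64% = 75.5%.
Duty = €133,231.14 × 75.5% = €100,589.51.
Line 3 (4244.69.29, Galmark, 3,090 units, €371,139.90):
Base rate for 4244.69.29 is €0.74/unit.
Additional duty on 4244.69.29 from Galmark: +56.4% ad valorem. Applied ad valorem rate = 56.4%.
Duty = €371,139.90 × 56.4% + 3,090 × €0.74 = €211,609.50.
Total = €7,116.10 + €100,589.51 + €211,609.50 = €319,315.11.

€319,315.11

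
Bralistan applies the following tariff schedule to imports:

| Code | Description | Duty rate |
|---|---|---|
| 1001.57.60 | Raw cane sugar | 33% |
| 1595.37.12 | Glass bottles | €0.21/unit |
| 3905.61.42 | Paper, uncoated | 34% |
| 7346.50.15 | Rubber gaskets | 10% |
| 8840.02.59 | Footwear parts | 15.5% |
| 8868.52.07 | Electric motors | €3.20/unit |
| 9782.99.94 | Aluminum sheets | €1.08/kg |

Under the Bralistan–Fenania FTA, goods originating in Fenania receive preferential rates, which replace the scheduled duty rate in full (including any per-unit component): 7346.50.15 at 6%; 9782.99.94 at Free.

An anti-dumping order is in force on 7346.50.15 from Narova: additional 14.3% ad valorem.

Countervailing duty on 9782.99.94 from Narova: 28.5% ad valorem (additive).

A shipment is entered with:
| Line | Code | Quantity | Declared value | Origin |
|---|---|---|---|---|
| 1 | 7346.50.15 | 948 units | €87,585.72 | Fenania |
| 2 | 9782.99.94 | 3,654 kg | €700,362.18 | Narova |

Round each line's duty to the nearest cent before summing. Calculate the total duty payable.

Line 1 (7346.50.15, Fenania, 948 units, €87,585.72):
Base rate for 7346.50.15 is 10%.
Origin Fenania qualifies under the Bralistan–Fenania agreement and 7346.50.15 is covered: preferential rate 6% applies instead.
The additional-duty order on 7346.50.15 targets Narova, not Fenania; it does not apply.
Duty = €87,585.72 × 6% = €5,255.14.
Line 2 (9782.99.94, Narova, 3,654 kg, €700,362.18):
Base rate for 9782.99.94 is €1.08/kg.
9782.99.94 has an FTA preferential rate, but origin Narova is not Fenania; base rate stands.
Additional duty on 9782.99.94 from Narova: +28.5% ad valorem. Applied ad valorem rate = 28.5%.
Duty = €700,362.18 × 28.5% + 3,654 × €1.08 = €203,549.54.
Total = €5,255.14 + €203,549.54 = €208,804.68.

€208,804.68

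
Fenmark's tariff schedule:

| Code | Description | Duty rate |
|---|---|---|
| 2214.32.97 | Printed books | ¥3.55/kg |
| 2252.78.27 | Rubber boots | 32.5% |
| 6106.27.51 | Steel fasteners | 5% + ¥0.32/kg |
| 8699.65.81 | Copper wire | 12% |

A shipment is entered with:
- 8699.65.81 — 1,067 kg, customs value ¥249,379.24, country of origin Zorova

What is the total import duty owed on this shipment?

¥29,925.51

Line 1 (8699.65.81, Zorova, 1,067 kg, ¥249,379.24):
Base rate for 8699.65.81 is 12%.
Duty = ¥249,379.24 × 12% = ¥29,925.51.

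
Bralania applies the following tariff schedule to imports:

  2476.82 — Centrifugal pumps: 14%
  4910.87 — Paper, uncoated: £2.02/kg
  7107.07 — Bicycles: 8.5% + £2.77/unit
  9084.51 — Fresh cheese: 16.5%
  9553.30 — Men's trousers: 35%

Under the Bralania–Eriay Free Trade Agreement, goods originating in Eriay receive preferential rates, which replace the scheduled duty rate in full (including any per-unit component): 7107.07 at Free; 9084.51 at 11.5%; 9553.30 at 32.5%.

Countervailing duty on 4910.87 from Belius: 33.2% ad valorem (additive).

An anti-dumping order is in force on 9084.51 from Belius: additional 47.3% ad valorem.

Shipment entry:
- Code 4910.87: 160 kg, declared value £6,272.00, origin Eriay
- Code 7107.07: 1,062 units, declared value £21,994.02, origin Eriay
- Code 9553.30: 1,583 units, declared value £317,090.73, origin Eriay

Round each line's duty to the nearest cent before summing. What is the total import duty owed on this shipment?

Line 1 (4910.87, Eriay, 160 kg, £6,272.00):
Base rate for 4910.87 is £2.02/kg.
Origin Eriay is the FTA partner but 4910.87 is not on the preference list; base rate stands.
The additional-duty order on 4910.87 targets Belius, not Eriay; it does not apply.
Duty = 160 × £2.02 = £323.20.
Line 2 (7107.07, Eriay, 1,062 units, £21,994.02):
Base rate for 7107.07 is 8.5% + £2.77/unit.
Origin Eriay qualifies under the Bralania–Eriay agreement and 7107.07 is covered: preferential rate Free applies instead.
Duty = £21,994.02 × 0% = £0.00.
Line 3 (9553.30, Eriay, 1,583 units, £317,090.73):
Base rate for 9553.30 is 35%.
Origin Eriay qualifies under the Bralania–Eriay agreement and 9553.30 is covered: preferential rate 32.5% applies instead.
Duty = £317,090.73 × 32.5% = £103,054.49.
Total = £323.20 + £0.00 + £103,054.49 = £103,377.69.

£103,377.69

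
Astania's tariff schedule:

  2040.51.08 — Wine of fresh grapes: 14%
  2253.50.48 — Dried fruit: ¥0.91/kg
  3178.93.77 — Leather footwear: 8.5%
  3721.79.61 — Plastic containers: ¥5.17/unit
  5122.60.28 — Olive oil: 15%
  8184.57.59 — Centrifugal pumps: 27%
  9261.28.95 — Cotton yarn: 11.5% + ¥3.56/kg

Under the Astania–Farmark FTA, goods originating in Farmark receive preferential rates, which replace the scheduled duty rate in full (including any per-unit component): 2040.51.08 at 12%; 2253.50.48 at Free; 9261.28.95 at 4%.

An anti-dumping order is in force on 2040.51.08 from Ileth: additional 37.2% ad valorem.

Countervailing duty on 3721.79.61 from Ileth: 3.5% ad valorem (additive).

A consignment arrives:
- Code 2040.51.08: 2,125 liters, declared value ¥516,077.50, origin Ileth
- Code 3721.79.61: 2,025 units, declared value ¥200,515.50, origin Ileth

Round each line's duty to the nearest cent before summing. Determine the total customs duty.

¥281,718.97

Line 1 (2040.51.08, Ileth, 2,125 liters, ¥516,077.50):
Base rate for 2040.51.08 is 14%.
2040.51.08 has an FTA preferential rate, but origin Ileth is not Farmark; base rate stands.
Additional duty on 2040.51.08 from Ileth: +37.2%. Applied ad valorem rate: 14% + 37.2% = 51.2%.
Duty = ¥516,077.50 × 51.2% = ¥264,231.68.
Line 2 (3721.79.61, Ileth, 2,025 units, ¥200,515.50):
Base rate for 3721.79.61 is ¥5.17/unit.
Additional duty on 3721.79.61 from Ileth: +3.5% ad valorem. Applied ad valorem rate = 3.5%.
Duty = ¥200,515.50 × 3.5% + 2,025 × ¥5.17 = ¥17,487.29.
Total = ¥264,231.68 + ¥17,487.29 = ¥281,718.97.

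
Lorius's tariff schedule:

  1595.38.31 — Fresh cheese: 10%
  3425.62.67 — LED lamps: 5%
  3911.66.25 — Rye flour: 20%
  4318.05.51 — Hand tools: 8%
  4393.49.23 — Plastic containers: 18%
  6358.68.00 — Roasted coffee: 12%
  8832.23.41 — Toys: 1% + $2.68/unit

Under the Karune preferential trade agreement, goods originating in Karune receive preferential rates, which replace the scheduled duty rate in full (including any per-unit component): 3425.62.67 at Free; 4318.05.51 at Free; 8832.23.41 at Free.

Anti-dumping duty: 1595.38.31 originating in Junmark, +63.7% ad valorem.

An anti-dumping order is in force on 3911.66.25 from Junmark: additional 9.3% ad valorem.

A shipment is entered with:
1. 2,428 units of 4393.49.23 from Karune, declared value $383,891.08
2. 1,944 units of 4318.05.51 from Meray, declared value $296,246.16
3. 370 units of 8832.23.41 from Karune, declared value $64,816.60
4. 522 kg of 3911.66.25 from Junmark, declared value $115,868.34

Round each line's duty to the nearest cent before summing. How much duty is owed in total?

$126,749.50

Line 1 (4393.49.23, Karune, 2,428 units, $383,891.08):
Base rate for 4393.49.23 is 18%.
Origin Karune is the FTA partner but 4393.49.23 is not on the preference list; base rate stands.
Duty = $383,891.08 × 18% = $69,100.39.
Line 2 (4318.05.51, Meray, 1,944 units, $296,246.16):
Base rate for 4318.05.51 is 8%.
4318.05.51 has an FTA preferential rate, but origin Meray is not Karune; base rate stands.
Duty = $296,246.16 × 8% = $23,699.69.
Line 3 (8832.23.41, Karune, 370 units, $64,816.60):
Base rate for 8832.23.41 is 1% + $2.68/unit.
Origin Karune qualifies under the Lorius–Karune agreement and 8832.23.41 is covered: preferential rate Free applies instead.
Duty = $64,816.60 × 0% = $0.00.
Line 4 (3911.66.25, Junmark, 522 kg, $115,868.34):
Base rate for 3911.66.25 is 20%.
Additional duty on 3911.66.25 from Junmark: +9.3%. Applied ad valorem rate: 20% + 9.3% = 29.3%.
Duty = $115,868.34 × 29.3% = $33,949.42.
Total = $69,100.39 + $23,699.69 + $0.00 + $33,949.42 = $126,749.50.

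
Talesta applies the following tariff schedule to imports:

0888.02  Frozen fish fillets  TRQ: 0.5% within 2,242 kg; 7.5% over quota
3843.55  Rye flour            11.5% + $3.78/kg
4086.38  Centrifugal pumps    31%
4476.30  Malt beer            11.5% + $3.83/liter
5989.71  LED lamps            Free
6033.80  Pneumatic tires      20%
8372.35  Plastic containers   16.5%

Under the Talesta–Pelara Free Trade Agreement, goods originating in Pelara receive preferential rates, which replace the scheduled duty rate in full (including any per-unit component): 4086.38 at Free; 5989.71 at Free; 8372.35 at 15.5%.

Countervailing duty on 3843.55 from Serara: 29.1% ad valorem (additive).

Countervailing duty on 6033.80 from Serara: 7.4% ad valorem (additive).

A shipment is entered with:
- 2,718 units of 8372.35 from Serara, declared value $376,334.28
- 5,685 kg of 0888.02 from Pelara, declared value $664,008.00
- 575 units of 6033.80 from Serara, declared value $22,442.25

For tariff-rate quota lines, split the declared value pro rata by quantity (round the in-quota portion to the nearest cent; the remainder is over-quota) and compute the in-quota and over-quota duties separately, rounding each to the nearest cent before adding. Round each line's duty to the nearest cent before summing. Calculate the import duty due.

$99,714.35

Line 1 (8372.35, Serara, 2,718 units, $376,334.28):
Base rate for 8372.35 is 16.5%.
8372.35 has an FTA preferential rate, but origin Serara is not Pelara; base rate stands.
Duty = $376,334.28 × 16.5% = $62,095.16.
Line 2 (0888.02, Pelara, 5,685 kg, $664,008.00):
Code 0888.02 is under a tariff-rate quota (threshold 2,242 kg). In-quota: 2,242 kg at 0.5%; over-quota: 3,443 kg at 7.5%.
Pro-rata value split: in-quota = $664,008.00 × 2,242/5,685 = $261,865.60; over-quota = $664,008.00 − $261,865.60 = $402,142.40.
In-quota duty = $261,865.60 × 0.5% = $1,309.33. Over-quota duty = $402,142.40 × 7.5% = $30,160.68.
Line duty = $1,309.33 + $30,160.68 = $31,470.01.
Line 3 (6033.80, Serara, 575 units, $22,442.25):
Base rate for 6033.80 is 20%.
Additional duty on 6033.80 from Serara: +7.4%. Applied ad valorem rate: 20% + 7.4% = 27.4%.
Duty = $22,442.25 × 27.4% = $6,149.18.
Total = $62,095.16 + $31,470.01 + $6,149.18 = $99,714.35.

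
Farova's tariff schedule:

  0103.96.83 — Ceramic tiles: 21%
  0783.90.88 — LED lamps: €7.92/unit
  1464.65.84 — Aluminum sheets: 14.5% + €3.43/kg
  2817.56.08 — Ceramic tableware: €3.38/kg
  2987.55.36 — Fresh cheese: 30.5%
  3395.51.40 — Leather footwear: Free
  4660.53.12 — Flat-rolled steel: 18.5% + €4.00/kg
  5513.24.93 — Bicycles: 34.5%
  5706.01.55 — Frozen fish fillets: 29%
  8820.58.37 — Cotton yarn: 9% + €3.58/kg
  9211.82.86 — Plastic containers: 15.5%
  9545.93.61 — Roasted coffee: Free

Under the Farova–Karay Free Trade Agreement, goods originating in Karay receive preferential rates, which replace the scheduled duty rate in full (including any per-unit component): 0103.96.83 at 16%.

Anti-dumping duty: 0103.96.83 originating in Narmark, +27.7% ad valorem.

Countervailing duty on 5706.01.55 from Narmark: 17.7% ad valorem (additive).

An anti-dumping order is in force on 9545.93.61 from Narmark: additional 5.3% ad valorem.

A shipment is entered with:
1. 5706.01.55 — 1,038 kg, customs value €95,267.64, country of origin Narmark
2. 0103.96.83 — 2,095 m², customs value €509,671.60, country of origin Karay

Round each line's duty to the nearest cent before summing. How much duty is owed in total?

€126,037.45

Line 1 (5706.01.55, Narmark, 1,038 kg, €95,267.64):
Base rate for 5706.01.55 is 29%.
Additional duty on 5706.01.55 from Narmark: +17.7%. Applied ad valorem rate: 29% + 17.7% = 46.7%.
Duty = €95,267.64 × 46.7% = €44,489.99.
Line 2 (0103.96.83, Karay, 2,095 m², €509,671.60):
Base rate for 0103.96.83 is 21%.
Origin Karay qualifies under the Farova–Karay agreement and 0103.96.83 is covered: preferential rate 16% applies instead.
The additional-duty order on 0103.96.83 targets Narmark, not Karay; it does not apply.
Duty = €509,671.60 × 16% = €81,547.46.
Total = €44,489.99 + €81,547.46 = €126,037.45.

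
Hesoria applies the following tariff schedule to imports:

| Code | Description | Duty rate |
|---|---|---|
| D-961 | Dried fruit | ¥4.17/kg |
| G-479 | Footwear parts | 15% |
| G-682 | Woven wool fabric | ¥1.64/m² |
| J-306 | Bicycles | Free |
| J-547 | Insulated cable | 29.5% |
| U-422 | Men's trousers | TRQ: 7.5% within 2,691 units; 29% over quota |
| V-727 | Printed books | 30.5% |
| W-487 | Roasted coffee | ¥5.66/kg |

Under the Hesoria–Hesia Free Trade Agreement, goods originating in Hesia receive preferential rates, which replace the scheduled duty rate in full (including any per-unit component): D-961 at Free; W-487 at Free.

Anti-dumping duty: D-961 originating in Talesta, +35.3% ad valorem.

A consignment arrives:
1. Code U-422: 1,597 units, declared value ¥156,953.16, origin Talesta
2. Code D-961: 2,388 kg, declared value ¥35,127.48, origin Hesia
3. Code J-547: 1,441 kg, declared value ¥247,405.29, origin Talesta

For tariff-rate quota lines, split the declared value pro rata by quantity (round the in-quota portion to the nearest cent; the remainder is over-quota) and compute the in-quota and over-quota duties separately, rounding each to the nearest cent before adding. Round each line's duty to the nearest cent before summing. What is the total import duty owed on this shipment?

¥84,756.05

Line 1 (U-422, Talesta, 1,597 units, ¥156,953.16):
Code U-422 is under a tariff-rate quota (threshold 2,691 units). Quantity 1,597 units is within the quota, so the in-quota rate 7.5% applies to the full value.
Duty = ¥156,953.16 × 7.5% = ¥11,771.49.
Line 2 (D-961, Hesia, 2,388 kg, ¥35,127.48):
Base rate for D-961 is ¥4.17/kg.
Origin Hesia qualifies under the Hesoria–Hesia agreement and D-961 is covered: preferential rate Free applies instead.
The additional-duty order on D-961 targets Talesta, not Hesia; it does not apply.
Duty = ¥35,127.48 × 0% = ¥0.00.
Line 3 (J-547, Talesta, 1,441 kg, ¥247,405.29):
Base rate for J-547 is 29.5%.
Duty = ¥247,405.29 × 29.5% = ¥72,984.56.
Total = ¥11,771.49 + ¥0.00 + ¥72,984.56 = ¥84,756.05.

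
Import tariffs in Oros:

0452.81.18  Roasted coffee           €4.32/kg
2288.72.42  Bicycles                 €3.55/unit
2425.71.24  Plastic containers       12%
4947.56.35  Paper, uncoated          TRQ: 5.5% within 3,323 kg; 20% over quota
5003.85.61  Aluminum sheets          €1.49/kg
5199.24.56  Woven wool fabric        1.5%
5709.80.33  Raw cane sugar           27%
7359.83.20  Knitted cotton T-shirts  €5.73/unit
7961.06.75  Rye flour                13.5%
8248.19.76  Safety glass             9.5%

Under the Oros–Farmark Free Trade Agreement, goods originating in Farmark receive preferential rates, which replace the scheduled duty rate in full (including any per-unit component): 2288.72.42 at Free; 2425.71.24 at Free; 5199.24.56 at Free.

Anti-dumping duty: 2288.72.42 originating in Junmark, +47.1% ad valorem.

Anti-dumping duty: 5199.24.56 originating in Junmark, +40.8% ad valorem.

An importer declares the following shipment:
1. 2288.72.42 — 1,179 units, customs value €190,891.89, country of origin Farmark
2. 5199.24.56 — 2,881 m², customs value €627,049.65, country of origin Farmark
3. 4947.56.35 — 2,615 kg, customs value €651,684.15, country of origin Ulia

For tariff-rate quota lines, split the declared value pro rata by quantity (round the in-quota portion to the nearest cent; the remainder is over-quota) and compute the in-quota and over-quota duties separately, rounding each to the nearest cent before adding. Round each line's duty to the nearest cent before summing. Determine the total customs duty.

€35,842.63

Line 1 (2288.72.42, Farmark, 1,179 units, €190,891.89):
Base rate for 2288.72.42 is €3.55/unit.
Origin Farmark qualifies under the Oros–Farmark agreement and 2288.72.42 is covered: preferential rate Free applies instead.
The additional-duty order on 2288.72.42 targets Junmark, not Farmark; it does not apply.
Duty = €190,891.89 × 0% = €0.00.
Line 2 (5199.24.56, Farmark, 2,881 m², €627,049.65):
Base rate for 5199.24.56 is 1.5%.
Origin Farmark qualifies under the Oros–Farmark agreement and 5199.24.56 is covered: preferential rate Free applies instead.
The additional-duty order on 5199.24.56 targets Junmark, not Farmark; it does not apply.
Duty = €627,049.65 × 0% = €0.00.
Line 3 (4947.56.35, Ulia, 2,615 kg, €651,684.15):
Code 4947.56.35 is under a tariff-rate quota (threshold 3,323 kg). Quantity 2,615 kg is within the quota, so the in-quota rate 5.5% applies to the full value.
Duty = €651,684.15 × 5.5% = €35,842.63.
Total = €0.00 + €0.00 + €35,842.63 = €35,842.63.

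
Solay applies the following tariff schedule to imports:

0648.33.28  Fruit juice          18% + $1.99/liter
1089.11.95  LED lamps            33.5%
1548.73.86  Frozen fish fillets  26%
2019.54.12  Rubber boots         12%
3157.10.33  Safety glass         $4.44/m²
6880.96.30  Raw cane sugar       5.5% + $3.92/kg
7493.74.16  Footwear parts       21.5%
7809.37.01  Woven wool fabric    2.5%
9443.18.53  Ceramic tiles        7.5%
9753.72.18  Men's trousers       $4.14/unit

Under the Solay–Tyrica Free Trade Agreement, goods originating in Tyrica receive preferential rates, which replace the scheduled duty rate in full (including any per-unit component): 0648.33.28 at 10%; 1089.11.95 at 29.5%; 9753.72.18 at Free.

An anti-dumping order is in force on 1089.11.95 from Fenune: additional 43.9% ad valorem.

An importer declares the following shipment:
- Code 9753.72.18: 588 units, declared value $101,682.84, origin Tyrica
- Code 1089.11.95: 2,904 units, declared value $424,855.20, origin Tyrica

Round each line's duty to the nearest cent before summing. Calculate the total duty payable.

$125,332.28

Line 1 (9753.72.18, Tyrica, 588 units, $101,682.84):
Base rate for 9753.72.18 is $4.14/unit.
Origin Tyrica qualifies under the Solay–Tyrica agreement and 9753.72.18 is covered: preferential rate Free applies instead.
Duty = $101,682.84 × 0% = $0.00.
Line 2 (1089.11.95, Tyrica, 2,904 units, $424,855.20):
Base rate for 1089.11.95 is 33.5%.
Origin Tyrica qualifies under the Solay–Tyrica agreement and 1089.11.95 is covered: preferential rate 29.5% applies instead.
The additional-duty order on 1089.11.95 targets Fenune, not Tyrica; it does not apply.
Duty = $424,855.20 × 29.5% = $125,332.28.
Total = $0.00 + $125,332.28 = $125,332.28.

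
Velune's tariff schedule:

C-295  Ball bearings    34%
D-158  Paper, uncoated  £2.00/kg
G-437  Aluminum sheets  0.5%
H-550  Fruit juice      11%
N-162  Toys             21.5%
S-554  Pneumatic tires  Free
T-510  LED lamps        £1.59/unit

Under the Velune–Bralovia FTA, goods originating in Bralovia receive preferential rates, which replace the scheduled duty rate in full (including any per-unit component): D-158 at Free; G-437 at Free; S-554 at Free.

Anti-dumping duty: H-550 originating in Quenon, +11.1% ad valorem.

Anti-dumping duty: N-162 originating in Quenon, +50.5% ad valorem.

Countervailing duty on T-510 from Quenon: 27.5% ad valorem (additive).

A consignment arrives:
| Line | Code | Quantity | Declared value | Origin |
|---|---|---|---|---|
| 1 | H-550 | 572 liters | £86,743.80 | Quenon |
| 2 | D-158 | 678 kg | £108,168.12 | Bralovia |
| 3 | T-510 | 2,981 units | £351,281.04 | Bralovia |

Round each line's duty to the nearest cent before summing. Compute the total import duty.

Line 1 (H-550, Quenon, 572 liters, £86,743.80):
Base rate for H-550 is 11%.
Additional duty on H-550 from Quenon: +11.1%. Applied ad valorem rate: 11% + 11.1% = 22.1%.
Duty = £86,743.80 × 22.1% = £19,170.38.
Line 2 (D-158, Bralovia, 678 kg, £108,168.12):
Base rate for D-158 is £2.00/kg.
Origin Bralovia qualifies under the Velune–Bralovia agreement and D-158 is covered: preferential rate Free applies instead.
Duty = £108,168.12 × 0% = £0.00.
Line 3 (T-510, Bralovia, 2,981 units, £351,281.04):
Base rate for T-510 is £1.59/unit.
Origin Bralovia is the FTA partner but T-510 is not on the preference list; base rate stands.
The additional-duty order on T-510 targets Quenon, not Bralovia; it does not apply.
Duty = 2,981 × £1.59 = £4,739.79.
Total = £19,170.38 + £0.00 + £4,739.79 = £23,910.17.

£23,910.17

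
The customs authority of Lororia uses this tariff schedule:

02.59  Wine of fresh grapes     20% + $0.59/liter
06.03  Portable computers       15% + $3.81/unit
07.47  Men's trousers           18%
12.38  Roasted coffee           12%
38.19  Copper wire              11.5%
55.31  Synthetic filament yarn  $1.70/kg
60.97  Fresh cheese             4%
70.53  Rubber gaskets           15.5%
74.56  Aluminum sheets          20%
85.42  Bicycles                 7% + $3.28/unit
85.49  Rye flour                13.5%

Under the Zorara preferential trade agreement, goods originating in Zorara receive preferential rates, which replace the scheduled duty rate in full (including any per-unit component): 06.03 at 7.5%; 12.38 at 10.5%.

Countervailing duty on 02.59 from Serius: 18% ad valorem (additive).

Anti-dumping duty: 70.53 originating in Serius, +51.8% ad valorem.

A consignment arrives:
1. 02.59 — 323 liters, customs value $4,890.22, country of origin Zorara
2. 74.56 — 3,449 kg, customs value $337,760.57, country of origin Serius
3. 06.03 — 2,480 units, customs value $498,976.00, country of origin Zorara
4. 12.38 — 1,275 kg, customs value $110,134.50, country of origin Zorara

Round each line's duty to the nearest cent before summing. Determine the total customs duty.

$117,708.04

Line 1 (02.59, Zorara, 323 liters, $4,890.22):
Base rate for 02.59 is 20% + $0.59/liter.
Origin Zorara is the FTA partner but 02.59 is not on the preference list; base rate stands.
The additional-duty order on 02.59 targets Serius, not Zorara; it does not apply.
Duty = $4,890.22 × 20% + 323 × $0.59 = $1,168.61.
Line 2 (74.56, Serius, 3,449 kg, $337,760.57):
Base rate for 74.56 is 20%.
Duty = $337,760.57 × 20% = $67,552.11.
Line 3 (06.03, Zorara, 2,480 units, $498,976.00):
Base rate for 06.03 is 15% + $3.81/unit.
Origin Zorara qualifies under the Lororia–Zorara agreement and 06.03 is covered: preferential rate 7.5% applies instead.
Duty = $498,976.00 × 7.5% = $37,423.20.
Line 4 (12.38, Zorara, 1,275 kg, $110,134.50):
Base rate for 12.38 is 12%.
Origin Zorara qualifies under the Lororia–Zorara agreement and 12.38 is covered: preferential rate 10.5% applies instead.
Duty = $110,134.50 × 10.5% = $11,564.12.
Total = $1,168.61 + $67,552.11 + $37,423.20 + $11,564.12 = $117,708.04.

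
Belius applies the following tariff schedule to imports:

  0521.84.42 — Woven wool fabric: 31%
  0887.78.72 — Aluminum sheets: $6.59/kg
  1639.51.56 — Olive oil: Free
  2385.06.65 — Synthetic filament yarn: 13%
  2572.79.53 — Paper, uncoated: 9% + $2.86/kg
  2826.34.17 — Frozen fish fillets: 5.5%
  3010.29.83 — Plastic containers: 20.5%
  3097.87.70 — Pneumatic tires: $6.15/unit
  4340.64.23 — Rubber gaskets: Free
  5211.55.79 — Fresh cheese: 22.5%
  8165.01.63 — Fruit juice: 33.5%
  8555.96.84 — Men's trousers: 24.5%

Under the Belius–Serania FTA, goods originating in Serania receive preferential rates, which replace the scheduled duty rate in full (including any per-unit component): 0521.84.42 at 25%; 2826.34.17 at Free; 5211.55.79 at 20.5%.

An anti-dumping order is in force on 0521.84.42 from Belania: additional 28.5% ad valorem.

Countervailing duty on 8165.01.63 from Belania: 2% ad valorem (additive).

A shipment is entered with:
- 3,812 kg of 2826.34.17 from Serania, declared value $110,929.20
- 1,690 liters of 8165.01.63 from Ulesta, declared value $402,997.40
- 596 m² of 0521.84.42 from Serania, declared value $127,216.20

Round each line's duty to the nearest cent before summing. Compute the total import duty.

$166,808.18

Line 1 (2826.34.17, Serania, 3,812 kg, $110,929.20):
Base rate for 2826.34.17 is 5.5%.
Origin Serania qualifies under the Belius–Serania agreement and 2826.34.17 is covered: preferential rate Free applies instead.
Duty = $110,929.20 × 0% = $0.00.
Line 2 (8165.01.63, Ulesta, 1,690 liters, $402,997.40):
Base rate for 8165.01.63 is 33.5%.
The additional-duty order on 8165.01.63 targets Belania, not Ulesta; it does not apply.
Duty = $402,997.40 × 33.5% = $135,004.13.
Line 3 (0521.84.42, Serania, 596 m², $127,216.20):
Base rate for 0521.84.42 is 31%.
Origin Serania qualifies under the Belius–Serania agreement and 0521.84.42 is covered: preferential rate 25% applies instead.
The additional-duty order on 0521.84.42 targets Belania, not Serania; it does not apply.
Duty = $127,216.20 × 25% = $31,804.05.
Total = $0.00 + $135,004.13 + $31,804.05 = $166,808.18.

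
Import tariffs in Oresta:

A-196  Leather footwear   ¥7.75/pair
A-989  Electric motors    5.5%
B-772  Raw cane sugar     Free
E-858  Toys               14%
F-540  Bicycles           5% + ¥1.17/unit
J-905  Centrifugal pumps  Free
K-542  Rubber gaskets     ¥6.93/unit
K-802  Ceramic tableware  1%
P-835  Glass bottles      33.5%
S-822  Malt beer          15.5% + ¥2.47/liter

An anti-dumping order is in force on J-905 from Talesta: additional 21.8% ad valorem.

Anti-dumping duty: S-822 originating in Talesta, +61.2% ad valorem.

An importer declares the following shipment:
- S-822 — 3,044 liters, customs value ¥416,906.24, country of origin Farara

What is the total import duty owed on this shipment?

¥72,139.15

Line 1 (S-822, Farara, 3,044 liters, ¥416,906.24):
Base rate for S-822 is 15.5% + ¥2.47/liter.
The additional-duty order on S-822 targets Talesta, not Farara; it does not apply.
Duty = ¥416,906.24 × 15.5% + 3,044 × ¥2.47 = ¥72,139.15.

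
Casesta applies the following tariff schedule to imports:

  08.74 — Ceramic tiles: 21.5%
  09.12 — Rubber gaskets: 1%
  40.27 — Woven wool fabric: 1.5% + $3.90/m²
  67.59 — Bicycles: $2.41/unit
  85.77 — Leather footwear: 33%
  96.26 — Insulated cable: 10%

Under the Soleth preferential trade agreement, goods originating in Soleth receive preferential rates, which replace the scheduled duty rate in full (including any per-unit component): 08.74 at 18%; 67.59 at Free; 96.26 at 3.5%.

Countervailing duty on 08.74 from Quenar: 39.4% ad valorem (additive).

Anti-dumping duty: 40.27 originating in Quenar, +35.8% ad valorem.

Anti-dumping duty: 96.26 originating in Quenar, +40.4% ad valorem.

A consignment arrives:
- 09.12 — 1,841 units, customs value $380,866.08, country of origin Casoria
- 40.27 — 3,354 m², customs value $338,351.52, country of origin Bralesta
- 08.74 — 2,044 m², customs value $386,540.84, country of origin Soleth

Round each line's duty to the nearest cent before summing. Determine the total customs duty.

$91,541.88

Line 1 (09.12, Casoria, 1,841 units, $380,866.08):
Base rate for 09.12 is 1%.
Duty = $380,866.08 × 1% = $3,808.66.
Line 2 (40.27, Bralesta, 3,354 m², $338,351.52):
Base rate for 40.27 is 1.5% + $3.90/m².
The additional-duty order on 40.27 targets Quenar, not Bralesta; it does not apply.
Duty = $338,351.52 × 1.5% + 3,354 × $3.90 = $18,155.87.
Line 3 (08.74, Soleth, 2,044 m², $386,540.84):
Base rate for 08.74 is 21.5%.
Origin Soleth qualifies under the Casesta–Soleth agreement and 08.74 is covered: preferential rate 18% applies instead.
The additional-duty order on 08.74 targets Quenar, not Soleth; it does not apply.
Duty = $386,540.84 × 18% = $69,577.35.
Total = $3,808.66 + $18,155.87 + $69,577.35 = $91,541.88.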